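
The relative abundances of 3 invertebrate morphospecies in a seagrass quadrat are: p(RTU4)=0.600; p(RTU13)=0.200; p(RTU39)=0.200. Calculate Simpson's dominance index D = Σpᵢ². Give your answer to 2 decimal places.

D = 0.6² + 0.2² + 0.2² = 0.3600 + 0.0400 + 0.0400 = 0.4400 (working shown to 4 dp, full precision carried).
To 2 decimal places, D = 0.44.

0.44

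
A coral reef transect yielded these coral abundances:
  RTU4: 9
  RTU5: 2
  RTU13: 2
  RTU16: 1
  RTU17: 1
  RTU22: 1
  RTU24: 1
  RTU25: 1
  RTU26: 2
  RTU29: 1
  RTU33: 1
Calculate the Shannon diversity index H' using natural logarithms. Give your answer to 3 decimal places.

Total N = 9+2+2+1+1+1+1+1+2+1+1 = 22, so the proportions are 0.40909, 0.09091, 0.09091, 0.04545, 0.04545, 0.04545, 0.04545, 0.04545, 0.09091, 0.04545, 0.04545 (working shown to 5 dp, full precision carried).
Each pᵢ ln pᵢ term: 0.40909×(-0.89382)=-0.36565, 0.09091×(-2.39790)=-0.21799, 0.09091×(-2.39790)=-0.21799, 0.04545×(-3.09104)=-0.14050, 0.04545×(-3.09104)=-0.14050, 0.04545×(-3.09104)=-0.14050, 0.04545×(-3.09104)=-0.14050, 0.04545×(-3.09104)=-0.14050, 0.09091×(-2.39790)=-0.21799, 0.04545×(-3.09104)=-0.14050, 0.04545×(-3.09104)=-0.14050.
Sum = -2.00314, so H' = 2.003.

2.003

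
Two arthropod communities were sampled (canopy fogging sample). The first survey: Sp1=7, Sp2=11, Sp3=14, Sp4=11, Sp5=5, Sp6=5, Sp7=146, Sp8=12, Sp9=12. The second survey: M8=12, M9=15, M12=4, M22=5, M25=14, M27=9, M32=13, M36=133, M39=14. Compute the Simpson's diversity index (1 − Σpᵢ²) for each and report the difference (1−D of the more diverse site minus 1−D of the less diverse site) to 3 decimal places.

The first survey: N=223, proportions 0.03139, 0.04933, 0.06278, 0.04933, 0.02242, 0.02242, 0.65471, 0.05381, 0.05381, giving 1−D = 0.55477 (working shown to 5 dp, full precision carried).
The second survey: N=219, proportions 0.05479, 0.06849, 0.01826, 0.02283, 0.06393, 0.0411, 0.05936, 0.60731, 0.06393, giving 1−D = 0.60925.
Difference = |0.55477 − 0.60925| = 0.05448, i.e. 0.054 to 3 decimal places.

0.054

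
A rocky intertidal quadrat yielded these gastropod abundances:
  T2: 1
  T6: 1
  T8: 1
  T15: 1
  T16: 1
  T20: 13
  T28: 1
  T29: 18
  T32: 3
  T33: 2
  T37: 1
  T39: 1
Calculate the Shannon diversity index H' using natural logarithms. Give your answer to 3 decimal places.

Total N = 1+1+1+1+1+13+1+18+3+2+1+1 = 44, so the proportions are 0.022727, 0.022727, 0.022727, 0.022727, 0.022727, 0.295455, 0.022727, 0.409091, 0.068182, 0.045455, 0.022727, 0.022727 (working shown to 6 dp, full precision carried).
Each pᵢ ln pᵢ term: 0.022727×(-3.784190)=-0.086004, 0.022727×(-3.784190)=-0.086004, 0.022727×(-3.784190)=-0.086004, 0.022727×(-3.784190)=-0.086004, 0.022727×(-3.784190)=-0.086004, 0.295455×(-1.219240)=-0.360230, 0.022727×(-3.784190)=-0.086004, 0.409091×(-0.893818)=-0.365653, 0.068182×(-2.685577)=-0.183108, 0.045455×(-3.091042)=-0.140502, 0.022727×(-3.784190)=-0.086004, 0.022727×(-3.784190)=-0.086004.
Sum = -1.737527, so H' = 1.738.

1.738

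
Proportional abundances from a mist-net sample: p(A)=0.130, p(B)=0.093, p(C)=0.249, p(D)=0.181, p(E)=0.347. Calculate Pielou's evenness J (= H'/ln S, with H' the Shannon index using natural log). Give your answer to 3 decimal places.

H' = −Σ pᵢ ln pᵢ = −((-0.26523) + (-0.22089) + (-0.34619) + (-0.30938) + (-0.36728)) = 1.50895 (working shown to 5 dp, full precision carried).
With S = 5 species, ln S = 1.60944, so J = 1.50895/1.60944 = 0.93757, i.e. 0.938 to 3 decimal places.

0.938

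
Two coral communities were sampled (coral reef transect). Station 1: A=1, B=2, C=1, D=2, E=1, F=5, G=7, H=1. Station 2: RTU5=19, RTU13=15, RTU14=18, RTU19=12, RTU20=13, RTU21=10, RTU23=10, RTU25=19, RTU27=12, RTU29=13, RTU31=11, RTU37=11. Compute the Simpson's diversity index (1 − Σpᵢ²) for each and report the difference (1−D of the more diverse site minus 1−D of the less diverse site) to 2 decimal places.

0.13

Station 1: N=20, proportions 0.05, 0.1, 0.05, 0.1, 0.05, 0.25, 0.35, 0.05, giving 1−D = 0.7850 (working shown to 4 dp, full precision carried).
Station 2: N=163, proportions 0.1166, 0.092, 0.1104, 0.0736, 0.0798, 0.0613, 0.0613, 0.1166, 0.0736, 0.0798, 0.0675, 0.0675, giving 1−D = 0.9120.
Difference = |0.7850 − 0.9120| = 0.1270, i.e. 0.13 to 2 decimal places.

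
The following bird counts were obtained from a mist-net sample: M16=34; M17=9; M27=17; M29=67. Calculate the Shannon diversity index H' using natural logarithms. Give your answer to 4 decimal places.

Total N = 34+9+17+67 = 127, so the proportions are 0.267717, 0.070866, 0.133858, 0.527559 (working shown to 6 dp, full precision carried).
Each pᵢ ln pᵢ term: 0.267717×(-1.317827)=-0.352804, 0.070866×(-2.646963)=-0.187580, 0.133858×(-2.010974)=-0.269185, 0.527559×(-0.639494)=-0.337371.
Sum = -1.146941, so H' = 1.1469.

1.1469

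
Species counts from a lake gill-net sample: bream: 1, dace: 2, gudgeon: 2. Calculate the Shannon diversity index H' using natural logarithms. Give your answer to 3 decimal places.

Total N = 1+2+2 = 5, so the proportions are 0.2, 0.4, 0.4 (working shown to 5 dp, full precision carried).
Each pᵢ ln pᵢ term: 0.2×(-1.60944)=-0.32189, 0.4×(-0.91629)=-0.36652, 0.4×(-0.91629)=-0.36652.
Sum = -1.05492, so H' = 1.055.

1.055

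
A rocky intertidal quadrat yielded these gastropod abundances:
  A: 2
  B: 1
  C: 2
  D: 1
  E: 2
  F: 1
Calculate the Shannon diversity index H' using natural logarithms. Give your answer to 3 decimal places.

1.735

Total N = 2+1+2+1+2+1 = 9, so the proportions are 0.22222, 0.11111, 0.22222, 0.11111, 0.22222, 0.11111 (working shown to 5 dp, full precision carried).
Each pᵢ ln pᵢ term: 0.22222×(-1.50408)=-0.33424, 0.11111×(-2.19722)=-0.24414, 0.22222×(-1.50408)=-0.33424, 0.11111×(-2.19722)=-0.24414, 0.22222×(-1.50408)=-0.33424, 0.11111×(-2.19722)=-0.24414.
Sum = -1.73513, so H' = 1.735.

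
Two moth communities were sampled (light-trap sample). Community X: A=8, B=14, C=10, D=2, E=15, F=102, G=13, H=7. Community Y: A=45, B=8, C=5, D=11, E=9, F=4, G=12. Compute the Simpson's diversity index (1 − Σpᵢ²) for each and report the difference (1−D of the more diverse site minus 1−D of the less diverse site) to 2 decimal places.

Community X: N=171, proportions 0.0468, 0.0819, 0.0585, 0.0117, 0.0877, 0.5965, 0.076, 0.0409, giving 1−D = 0.6166 (working shown to 4 dp, full precision carried).
Community Y: N=94, proportions 0.4787, 0.0851, 0.0532, 0.117, 0.0957, 0.0426, 0.1277, giving 1−D = 0.7198.
Difference = |0.6166 − 0.7198| = 0.1032, i.e. 0.10 to 2 decimal places.

0.10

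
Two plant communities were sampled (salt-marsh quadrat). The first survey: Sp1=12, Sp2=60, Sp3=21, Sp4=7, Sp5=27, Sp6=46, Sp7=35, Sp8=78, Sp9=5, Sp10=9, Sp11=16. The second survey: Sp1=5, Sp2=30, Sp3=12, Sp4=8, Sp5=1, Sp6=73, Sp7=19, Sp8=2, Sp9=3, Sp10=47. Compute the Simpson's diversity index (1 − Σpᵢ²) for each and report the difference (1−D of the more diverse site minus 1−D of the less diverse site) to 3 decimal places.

The first survey: N=316, proportions 0.03797, 0.18987, 0.06646, 0.02215, 0.08544, 0.14557, 0.11076, 0.24684, 0.01582, 0.02848, 0.05063, giving 1−D = 0.85229 (working shown to 5 dp, full precision carried).
The second survey: N=200, proportions 0.025, 0.15, 0.06, 0.04, 0.005, 0.365, 0.095, 0.01, 0.015, 0.235, giving 1−D = 0.77385.
Difference = |0.85229 − 0.77385| = 0.07844, i.e. 0.078 to 3 decimal places.

0.078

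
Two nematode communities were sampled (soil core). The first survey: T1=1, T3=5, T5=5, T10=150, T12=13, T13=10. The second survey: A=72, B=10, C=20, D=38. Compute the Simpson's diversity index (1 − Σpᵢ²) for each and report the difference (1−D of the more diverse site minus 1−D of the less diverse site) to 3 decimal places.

The first survey: N=184, proportions 0.00543, 0.02717, 0.02717, 0.81522, 0.07065, 0.05435, giving 1−D = 0.32597 (working shown to 5 dp, full precision carried).
The second survey: N=140, proportions 0.51429, 0.07143, 0.14286, 0.27143, giving 1−D = 0.63633.
Difference = |0.32597 − 0.63633| = 0.31036, i.e. 0.310 to 3 decimal places.

0.310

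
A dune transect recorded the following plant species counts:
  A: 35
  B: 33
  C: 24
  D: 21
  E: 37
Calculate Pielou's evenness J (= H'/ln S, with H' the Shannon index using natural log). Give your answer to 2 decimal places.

0.99

Total N = 35+33+24+21+37 = 150, so the proportions are 0.2333, 0.22, 0.16, 0.14, 0.2467 (working shown to 4 dp, full precision carried).
H' = −Σ pᵢ ln pᵢ = −((-0.3396) + (-0.3331) + (-0.2932) + (-0.2753) + (-0.3453)) = 1.5864.
With S = 5 species, ln S = 1.6094, so J = 1.5864/1.6094 = 0.9857, i.e. 0.99 to 2 decimal places.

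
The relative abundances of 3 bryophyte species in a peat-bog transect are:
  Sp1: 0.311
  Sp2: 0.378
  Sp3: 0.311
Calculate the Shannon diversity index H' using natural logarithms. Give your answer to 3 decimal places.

1.094

Each pᵢ ln pᵢ term (working shown to 5 dp, full precision carried): 0.311×(-1.16796)=-0.36324, 0.378×(-0.97286)=-0.36774, 0.311×(-1.16796)=-0.36324.
Sum = -1.09421, so H' = 1.094.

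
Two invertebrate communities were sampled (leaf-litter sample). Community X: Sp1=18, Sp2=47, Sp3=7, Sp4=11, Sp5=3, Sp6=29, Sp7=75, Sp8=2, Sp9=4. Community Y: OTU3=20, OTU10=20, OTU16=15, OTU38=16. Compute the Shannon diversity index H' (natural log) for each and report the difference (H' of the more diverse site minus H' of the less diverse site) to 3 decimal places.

0.305

Community X: N=196, proportions 0.09184, 0.2398, 0.03571, 0.05612, 0.01531, 0.14796, 0.38265, 0.0102, 0.02041, giving H' = 1.68285 (working shown to 5 dp, full precision carried).
Community Y: N=71, proportions 0.28169, 0.28169, 0.21127, 0.22535, giving H' = 1.37801.
Difference = |1.68285 − 1.37801| = 0.30484, i.e. 0.305 to 3 decimal places.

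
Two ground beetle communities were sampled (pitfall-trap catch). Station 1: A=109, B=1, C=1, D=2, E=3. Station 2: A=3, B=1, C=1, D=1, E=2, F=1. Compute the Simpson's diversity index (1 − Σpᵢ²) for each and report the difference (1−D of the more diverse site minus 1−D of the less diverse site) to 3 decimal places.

0.674

Station 1: N=116, proportions 0.93966, 0.00862, 0.00862, 0.01724, 0.02586, giving 1−D = 0.11593 (working shown to 5 dp, full precision carried).
Station 2: N=9, proportions 0.33333, 0.11111, 0.11111, 0.11111, 0.22222, 0.11111, giving 1−D = 0.79012.
Difference = |0.11593 − 0.79012| = 0.67419, i.e. 0.674 to 3 decimal places.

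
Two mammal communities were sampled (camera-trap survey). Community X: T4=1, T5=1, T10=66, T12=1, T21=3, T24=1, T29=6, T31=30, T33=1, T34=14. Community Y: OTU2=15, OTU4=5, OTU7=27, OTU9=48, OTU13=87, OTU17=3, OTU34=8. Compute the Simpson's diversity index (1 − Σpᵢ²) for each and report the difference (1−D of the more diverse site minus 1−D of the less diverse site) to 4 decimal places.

0.0645

Community X: N=124, proportions 0.008065, 0.008065, 0.532258, 0.008065, 0.024194, 0.008065, 0.048387, 0.241935, 0.008065, 0.112903, giving 1−D = 0.642170 (working shown to 6 dp, full precision carried).
Community Y: N=193, proportions 0.07772, 0.025907, 0.139896, 0.248705, 0.450777, 0.015544, 0.041451, giving 1−D = 0.706704.
Difference = |0.642170 − 0.706704| = 0.064534, i.e. 0.0645 to 4 decimal places.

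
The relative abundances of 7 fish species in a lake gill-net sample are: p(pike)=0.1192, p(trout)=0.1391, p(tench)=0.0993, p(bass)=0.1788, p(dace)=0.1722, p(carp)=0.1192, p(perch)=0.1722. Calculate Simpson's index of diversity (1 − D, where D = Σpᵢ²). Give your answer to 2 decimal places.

D = 0.1192² + 0.1391² + 0.0993² + 0.1788² + 0.1722² + 0.1192² + 0.1722² = 0.0142 + 0.0193 + 0.0099 + 0.0320 + 0.0297 + 0.0142 + 0.0297 = 0.1489 (working shown to 4 dp, full precision carried).
So 1 − D = 0.8511, i.e. 0.85 to 2 decimal places.

0.85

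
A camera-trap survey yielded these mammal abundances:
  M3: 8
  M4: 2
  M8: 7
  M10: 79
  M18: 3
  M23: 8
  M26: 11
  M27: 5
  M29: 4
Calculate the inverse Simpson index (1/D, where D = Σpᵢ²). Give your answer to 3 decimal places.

2.446

Total N = 8+2+7+79+3+8+11+5+4 = 127, so the proportions are 0.062992, 0.015748, 0.055118, 0.622047, 0.023622, 0.062992, 0.086614, 0.03937, 0.031496 (working shown to 6 dp, full precision carried).
D = 0.062992² + 0.015748² + 0.055118² + 0.622047² + 0.023622² + 0.062992² + 0.086614² + 0.03937² + 0.031496² = 0.003968 + 0.000248 + 0.003038 + 0.386943 + 0.000558 + 0.003968 + 0.007502 + 0.001550 + 0.000992 = 0.408767.
So 1/D = 2.44638, i.e. 2.446 to 3 decimal places.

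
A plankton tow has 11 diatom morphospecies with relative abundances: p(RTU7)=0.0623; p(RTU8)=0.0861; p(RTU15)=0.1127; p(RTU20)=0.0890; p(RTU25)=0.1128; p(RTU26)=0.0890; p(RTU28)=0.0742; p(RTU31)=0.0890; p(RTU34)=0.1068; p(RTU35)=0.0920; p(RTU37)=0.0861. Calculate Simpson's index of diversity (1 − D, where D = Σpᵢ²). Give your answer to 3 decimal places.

0.907

D = 0.0623² + 0.0861² + 0.1127² + 0.089² + 0.1128² + 0.089² + 0.0742² + 0.089² + 0.1068² + 0.092² + 0.0861² = 0.00388 + 0.00741 + 0.01270 + 0.00792 + 0.01272 + 0.00792 + 0.00551 + 0.00792 + 0.01141 + 0.00846 + 0.00741 = 0.09327 (working shown to 5 dp, full precision carried).
So 1 − D = 0.90673, i.e. 0.907 to 3 decimal places.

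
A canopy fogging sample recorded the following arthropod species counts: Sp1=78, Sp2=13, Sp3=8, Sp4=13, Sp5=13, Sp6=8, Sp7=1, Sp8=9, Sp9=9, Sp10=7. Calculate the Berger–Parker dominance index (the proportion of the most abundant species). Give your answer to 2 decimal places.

Total N = 78+13+8+13+13+8+1+9+9+7 = 159, so the proportions are 0.4906, 0.0818, 0.0503, 0.0818, 0.0818, 0.0503, 0.0063, 0.0566, 0.0566, 0.044 (working shown to 4 dp, full precision carried).
The largest proportion is 0.4906, i.e. d = 0.49 to 2 decimal places.

0.49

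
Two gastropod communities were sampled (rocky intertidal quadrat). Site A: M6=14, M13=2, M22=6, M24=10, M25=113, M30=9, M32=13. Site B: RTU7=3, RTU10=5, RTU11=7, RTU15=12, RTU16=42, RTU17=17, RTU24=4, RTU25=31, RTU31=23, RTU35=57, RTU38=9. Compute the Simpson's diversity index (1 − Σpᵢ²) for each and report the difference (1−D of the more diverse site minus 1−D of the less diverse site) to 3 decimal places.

0.318

Site A: N=167, proportions 0.08383, 0.01198, 0.03593, 0.05988, 0.67665, 0.05389, 0.07784, giving 1−D = 0.52114 (working shown to 5 dp, full precision carried).
Site B: N=210, proportions 0.01429, 0.02381, 0.03333, 0.05714, 0.2, 0.08095, 0.01905, 0.14762, 0.10952, 0.27143, 0.04286, giving 1−D = 0.83864.
Difference = |0.52114 − 0.83864| = 0.31750, i.e. 0.318 to 3 decimal places.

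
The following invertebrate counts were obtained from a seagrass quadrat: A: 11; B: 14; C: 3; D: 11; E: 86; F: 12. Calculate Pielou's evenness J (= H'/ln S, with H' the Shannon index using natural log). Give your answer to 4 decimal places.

Total N = 11+14+3+11+86+12 = 137, so the proportions are 0.080292, 0.10219, 0.021898, 0.080292, 0.627737, 0.087591 (working shown to 6 dp, full precision carried).
H' = −Σ pᵢ ln pᵢ = −((-0.202503) + (-0.233087) + (-0.083680) + (-0.202503) + (-0.292296) + (-0.213291)) = 1.227360.
With S = 6 species, ln S = 1.791759, so J = 1.227360/1.791759 = 0.685003, i.e. 0.6850 to 4 decimal places.

0.6850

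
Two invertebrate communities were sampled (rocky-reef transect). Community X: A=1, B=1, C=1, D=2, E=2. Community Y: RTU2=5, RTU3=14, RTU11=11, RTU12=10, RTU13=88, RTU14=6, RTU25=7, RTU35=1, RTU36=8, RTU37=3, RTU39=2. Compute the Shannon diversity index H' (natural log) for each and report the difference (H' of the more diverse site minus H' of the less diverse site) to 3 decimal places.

0.048

Community X: N=7, proportions 0.14286, 0.14286, 0.14286, 0.28571, 0.28571, giving H' = 1.54983 (working shown to 5 dp, full precision carried).
Community Y: N=155, proportions 0.03226, 0.09032, 0.07097, 0.06452, 0.56774, 0.03871, 0.04516, 0.00645, 0.05161, 0.01935, 0.0129, giving H' = 1.59767.
Difference = |1.54983 − 1.59767| = 0.04784, i.e. 0.048 to 3 decimal places.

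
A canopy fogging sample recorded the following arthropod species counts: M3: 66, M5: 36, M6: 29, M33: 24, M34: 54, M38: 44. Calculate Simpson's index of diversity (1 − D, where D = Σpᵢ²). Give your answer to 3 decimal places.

Total N = 66+36+29+24+54+44 = 253, so the proportions are 0.26087, 0.14229, 0.11462, 0.09486, 0.21344, 0.17391 (working shown to 5 dp, full precision carried).
D = 0.26087² + 0.14229² + 0.11462² + 0.09486² + 0.21344² + 0.17391² = 0.06805 + 0.02025 + 0.01314 + 0.00900 + 0.04556 + 0.03025 = 0.18624.
So 1 − D = 0.81376, i.e. 0.814 to 3 decimal places.

0.814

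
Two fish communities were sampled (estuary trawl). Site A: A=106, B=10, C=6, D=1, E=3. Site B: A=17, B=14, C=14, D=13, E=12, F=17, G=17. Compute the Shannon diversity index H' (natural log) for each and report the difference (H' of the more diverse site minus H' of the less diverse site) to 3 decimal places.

1.318

Site A: N=126, proportions 0.8412698, 0.0793651, 0.047619, 0.0079365, 0.0238095, giving H' = 0.6188471 (working shown to 7 dp, full precision carried).
Site B: N=104, proportions 0.1634615, 0.1346154, 0.1346154, 0.125, 0.1153846, 0.1634615, 0.1634615, giving H' = 1.9371726.
Difference = |0.6188471 − 1.9371726| = 1.3183255, i.e. 1.318 to 3 decimal places.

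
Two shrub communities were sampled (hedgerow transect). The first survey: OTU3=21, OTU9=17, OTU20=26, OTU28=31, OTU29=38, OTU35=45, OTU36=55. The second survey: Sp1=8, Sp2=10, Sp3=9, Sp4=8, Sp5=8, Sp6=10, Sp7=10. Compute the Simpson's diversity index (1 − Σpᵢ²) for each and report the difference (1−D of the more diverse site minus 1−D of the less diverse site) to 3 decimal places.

The first survey: N=233, proportions 0.09013, 0.07296, 0.11159, 0.13305, 0.16309, 0.19313, 0.23605, giving 1−D = 0.83678 (working shown to 5 dp, full precision carried).
The second survey: N=63, proportions 0.12698, 0.15873, 0.14286, 0.12698, 0.12698, 0.15873, 0.15873, giving 1−D = 0.85563.
Difference = |0.83678 − 0.85563| = 0.01885, i.e. 0.019 to 3 decimal places.

0.019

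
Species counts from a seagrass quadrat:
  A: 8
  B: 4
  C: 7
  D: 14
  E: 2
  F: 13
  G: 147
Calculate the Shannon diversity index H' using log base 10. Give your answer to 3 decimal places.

Total N = 8+4+7+14+2+13+147 = 195, so the proportions are 0.04103, 0.02051, 0.0359, 0.07179, 0.01026, 0.06667, 0.75385 (working shown to 5 dp, full precision carried).
Each pᵢ log₁₀ pᵢ term: 0.04103×(-1.38694)=-0.05690, 0.02051×(-1.68797)=-0.03463, 0.0359×(-1.44494)=-0.05187, 0.07179×(-1.14391)=-0.08213, 0.01026×(-1.98900)=-0.02040, 0.06667×(-1.17609)=-0.07841, 0.75385×(-0.12272)=-0.09251.
Sum = -0.41684, so H' = 0.417.

0.417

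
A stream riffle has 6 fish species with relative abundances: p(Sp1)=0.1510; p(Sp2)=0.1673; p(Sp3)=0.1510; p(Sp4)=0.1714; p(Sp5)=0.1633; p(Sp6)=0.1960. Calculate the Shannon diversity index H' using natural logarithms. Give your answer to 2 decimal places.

Each pᵢ ln pᵢ term (working shown to 4 dp, full precision carried): 0.151×(-1.8905)=-0.2855, 0.1673×(-1.7880)=-0.2991, 0.151×(-1.8905)=-0.2855, 0.1714×(-1.7638)=-0.3023, 0.1633×(-1.8122)=-0.2959, 0.196×(-1.6296)=-0.3194.
Sum = -1.7877, so H' = 1.79.

1.79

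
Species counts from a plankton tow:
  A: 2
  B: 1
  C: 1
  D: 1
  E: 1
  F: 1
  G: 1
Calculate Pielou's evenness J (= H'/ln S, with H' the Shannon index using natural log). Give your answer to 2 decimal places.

0.98

Total N = 2+1+1+1+1+1+1 = 8, so the proportions are 0.25, 0.125, 0.125, 0.125, 0.125, 0.125, 0.125 (working shown to 4 dp, full precision carried).
H' = −Σ pᵢ ln pᵢ = −((-0.3466) + (-0.2599) + (-0.2599) + (-0.2599) + (-0.2599) + (-0.2599) + (-0.2599)) = 1.9062.
With S = 7 species, ln S = 1.9459, so J = 1.9062/1.9459 = 0.9796, i.e. 0.98 to 2 decimal places.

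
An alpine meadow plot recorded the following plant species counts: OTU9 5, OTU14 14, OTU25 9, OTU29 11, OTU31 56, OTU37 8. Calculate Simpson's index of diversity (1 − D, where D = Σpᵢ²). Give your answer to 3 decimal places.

0.658

Total N = 5+14+9+11+56+8 = 103, so the proportions are 0.048544, 0.135922, 0.087379, 0.106796, 0.543689, 0.07767 (working shown to 6 dp, full precision carried).
D = 0.048544² + 0.135922² + 0.087379² + 0.106796² + 0.543689² + 0.07767² = 0.002356 + 0.018475 + 0.007635 + 0.011405 + 0.295598 + 0.006033 = 0.341502.
So 1 − D = 0.658498, i.e. 0.658 to 3 decimal places.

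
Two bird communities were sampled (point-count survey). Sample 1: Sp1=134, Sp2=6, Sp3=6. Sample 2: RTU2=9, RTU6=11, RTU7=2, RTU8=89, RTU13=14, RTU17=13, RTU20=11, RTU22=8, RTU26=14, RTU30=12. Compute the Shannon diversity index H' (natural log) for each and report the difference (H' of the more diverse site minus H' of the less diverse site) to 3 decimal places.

Sample 1: N=146, proportions 0.91781, 0.0411, 0.0411, giving H' = 0.34106 (working shown to 5 dp, full precision carried).
Sample 2: N=183, proportions 0.04918, 0.06011, 0.01093, 0.48634, 0.0765, 0.07104, 0.06011, 0.04372, 0.0765, 0.06557, giving H' = 1.78273.
Difference = |0.34106 − 1.78273| = 1.44167, i.e. 1.442 to 3 decimal places.

1.442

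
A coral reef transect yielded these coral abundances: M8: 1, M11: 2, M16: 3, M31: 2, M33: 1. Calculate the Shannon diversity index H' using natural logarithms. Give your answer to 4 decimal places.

Total N = 1+2+3+2+1 = 9, so the proportions are 0.111111, 0.222222, 0.333333, 0.222222, 0.111111 (working shown to 6 dp, full precision carried).
Each pᵢ ln pᵢ term: 0.111111×(-2.197225)=-0.244136, 0.222222×(-1.504077)=-0.334239, 0.333333×(-1.098612)=-0.366204, 0.222222×(-1.504077)=-0.334239, 0.111111×(-2.197225)=-0.244136.
Sum = -1.522955, so H' = 1.5230.

1.5230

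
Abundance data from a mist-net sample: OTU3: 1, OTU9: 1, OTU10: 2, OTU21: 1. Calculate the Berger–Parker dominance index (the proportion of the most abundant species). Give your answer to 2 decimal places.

Total N = 1+1+2+1 = 5, so the proportions are 0.2, 0.2, 0.4, 0.2 (working shown to 4 dp, full precision carried).
The largest proportion is 0.4, i.e. d = 0.40 to 2 decimal places.

0.40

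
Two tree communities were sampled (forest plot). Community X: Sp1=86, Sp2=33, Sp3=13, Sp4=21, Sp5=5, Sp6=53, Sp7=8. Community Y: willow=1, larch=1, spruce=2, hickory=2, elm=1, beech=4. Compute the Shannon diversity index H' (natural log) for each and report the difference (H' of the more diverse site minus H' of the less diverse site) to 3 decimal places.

Community X: N=219, proportions 0.39269, 0.15068, 0.05936, 0.09589, 0.02283, 0.24201, 0.03653, giving H' = 1.59525 (working shown to 5 dp, full precision carried).
Community Y: N=11, proportions 0.09091, 0.09091, 0.18182, 0.18182, 0.09091, 0.36364, giving H' = 1.64173.
Difference = |1.59525 − 1.64173| = 0.04648, i.e. 0.046 to 3 decimal places.

0.046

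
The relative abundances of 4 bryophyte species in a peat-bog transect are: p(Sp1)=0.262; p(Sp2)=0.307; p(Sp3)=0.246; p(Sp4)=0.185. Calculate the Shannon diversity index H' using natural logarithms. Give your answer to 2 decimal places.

1.37

Each pᵢ ln pᵢ term (working shown to 4 dp, full precision carried): 0.262×(-1.3394)=-0.3509, 0.307×(-1.1809)=-0.3625, 0.246×(-1.4024)=-0.3450, 0.185×(-1.6874)=-0.3122.
Sum = -1.3706, so H' = 1.37.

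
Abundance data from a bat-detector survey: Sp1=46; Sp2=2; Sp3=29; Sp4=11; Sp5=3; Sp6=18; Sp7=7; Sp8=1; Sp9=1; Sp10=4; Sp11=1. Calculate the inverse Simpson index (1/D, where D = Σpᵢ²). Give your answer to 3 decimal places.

Total N = 46+2+29+11+3+18+7+1+1+4+1 = 123, so the proportions are 0.3739837, 0.0162602, 0.2357724, 0.0894309, 0.0243902, 0.1463415, 0.0569106, 0.0081301, 0.0081301, 0.0325203, 0.0081301 (working shown to 7 dp, full precision carried).
D = 0.3739837² + 0.0162602² + 0.2357724² + 0.0894309² + 0.0243902² + 0.1463415² + 0.0569106² + 0.0081301² + 0.0081301² + 0.0325203² + 0.0081301² = 0.1398638 + 0.0002644 + 0.0555886 + 0.0079979 + 0.0005949 + 0.0214158 + 0.0032388 + 0.0000661 + 0.0000661 + 0.0010576 + 0.0000661 = 0.2302201.
So 1/D = 4.34367, i.e. 4.344 to 3 decimal places.

4.344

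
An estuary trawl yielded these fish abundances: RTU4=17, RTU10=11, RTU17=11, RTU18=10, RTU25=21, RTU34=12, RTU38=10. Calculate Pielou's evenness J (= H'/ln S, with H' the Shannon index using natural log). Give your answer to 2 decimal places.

0.98

Total N = 17+11+11+10+21+12+10 = 92, so the proportions are 0.1848, 0.1196, 0.1196, 0.1087, 0.2283, 0.1304, 0.1087 (working shown to 4 dp, full precision carried).
H' = −Σ pᵢ ln pᵢ = −((-0.3120) + (-0.2539) + (-0.2539) + (-0.2412) + (-0.3372) + (-0.2657) + (-0.2412)) = 1.9052.
With S = 7 species, ln S = 1.9459, so J = 1.9052/1.9459 = 0.9791, i.e. 0.98 to 2 decimal places.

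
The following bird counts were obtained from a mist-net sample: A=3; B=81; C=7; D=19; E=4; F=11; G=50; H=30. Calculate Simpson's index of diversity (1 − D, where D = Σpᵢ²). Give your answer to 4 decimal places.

0.7497

Total N = 3+81+7+19+4+11+50+30 = 205, so the proportions are 0.014634, 0.395122, 0.034146, 0.092683, 0.019512, 0.053659, 0.243902, 0.146341 (working shown to 6 dp, full precision carried).
D = 0.014634² + 0.395122² + 0.034146² + 0.092683² + 0.019512² + 0.053659² + 0.243902² + 0.146341² = 0.000214 + 0.156121 + 0.001166 + 0.008590 + 0.000381 + 0.002879 + 0.059488 + 0.021416 = 0.250256.
So 1 − D = 0.749744, i.e. 0.7497 to 4 decimal places.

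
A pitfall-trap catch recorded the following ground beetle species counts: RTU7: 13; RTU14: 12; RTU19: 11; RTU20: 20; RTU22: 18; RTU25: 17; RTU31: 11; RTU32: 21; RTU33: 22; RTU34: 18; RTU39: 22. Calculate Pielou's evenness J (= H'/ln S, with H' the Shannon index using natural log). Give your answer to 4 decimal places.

Total N = 13+12+11+20+18+17+11+21+22+18+22 = 185, so the proportions are 0.07027, 0.064865, 0.059459, 0.108108, 0.097297, 0.091892, 0.059459, 0.113514, 0.118919, 0.097297, 0.118919 (working shown to 6 dp, full precision carried).
H' = −Σ pᵢ ln pᵢ = −((-0.186596) + (-0.177435) + (-0.167822) + (-0.240500) + (-0.226701) + (-0.219359) + (-0.167822) + (-0.246986) + (-0.253216) + (-0.226701) + (-0.253216)) = 2.366354.
With S = 11 species, ln S = 2.397895, so J = 2.366354/2.397895 = 0.986846, i.e. 0.9868 to 4 decimal places.

0.9868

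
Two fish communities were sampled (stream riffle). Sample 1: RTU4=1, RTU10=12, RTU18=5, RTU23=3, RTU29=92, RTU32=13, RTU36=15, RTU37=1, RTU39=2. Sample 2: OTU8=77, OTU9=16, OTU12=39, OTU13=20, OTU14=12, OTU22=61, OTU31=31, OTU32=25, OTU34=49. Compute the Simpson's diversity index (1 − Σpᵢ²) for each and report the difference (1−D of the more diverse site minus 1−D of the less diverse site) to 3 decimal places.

Sample 1: N=144, proportions 0.006944, 0.083333, 0.034722, 0.020833, 0.638889, 0.090278, 0.104167, 0.006944, 0.013889, giving 1−D = 0.563947 (working shown to 6 dp, full precision carried).
Sample 2: N=330, proportions 0.233333, 0.048485, 0.118182, 0.060606, 0.036364, 0.184848, 0.093939, 0.075758, 0.148485, giving 1−D = 0.853462.
Difference = |0.563947 − 0.853462| = 0.289515, i.e. 0.290 to 3 decimal places.

0.290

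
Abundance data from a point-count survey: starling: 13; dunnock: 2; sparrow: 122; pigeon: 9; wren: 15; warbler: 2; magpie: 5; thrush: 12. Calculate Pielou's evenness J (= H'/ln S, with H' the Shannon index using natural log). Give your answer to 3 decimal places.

0.572

Total N = 13+2+122+9+15+2+5+12 = 180, so the proportions are 0.07222, 0.01111, 0.67778, 0.05, 0.08333, 0.01111, 0.02778, 0.06667 (working shown to 5 dp, full precision carried).
H' = −Σ pᵢ ln pᵢ = −((-0.18980) + (-0.05000) + (-0.26361) + (-0.14979) + (-0.20708) + (-0.05000) + (-0.09954) + (-0.18054)) = 1.19035.
With S = 8 species, ln S = 2.07944, so J = 1.19035/2.07944 = 0.57244, i.e. 0.572 to 3 decimal places.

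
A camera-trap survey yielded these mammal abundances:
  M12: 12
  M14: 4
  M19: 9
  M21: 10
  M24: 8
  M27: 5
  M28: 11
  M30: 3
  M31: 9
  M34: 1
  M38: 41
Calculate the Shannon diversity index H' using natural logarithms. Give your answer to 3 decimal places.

Total N = 12+4+9+10+8+5+11+3+9+1+41 = 113, so the proportions are 0.10619, 0.0354, 0.07965, 0.0885, 0.0708, 0.04425, 0.09735, 0.02655, 0.07965, 0.00885, 0.36283 (working shown to 5 dp, full precision carried).
Each pᵢ ln pᵢ term: 0.10619×(-2.24248)=-0.23814, 0.0354×(-3.34109)=-0.11827, 0.07965×(-2.53016)=-0.20152, 0.0885×(-2.42480)=-0.21458, 0.0708×(-2.64795)=-0.18747, 0.04425×(-3.11795)=-0.13796, 0.09735×(-2.32949)=-0.22676, 0.02655×(-3.62878)=-0.09634, 0.07965×(-2.53016)=-0.20152, 0.00885×(-4.72739)=-0.04184, 0.36283×(-1.01382)=-0.36784.
Sum = -2.03224, so H' = 2.032.

2.032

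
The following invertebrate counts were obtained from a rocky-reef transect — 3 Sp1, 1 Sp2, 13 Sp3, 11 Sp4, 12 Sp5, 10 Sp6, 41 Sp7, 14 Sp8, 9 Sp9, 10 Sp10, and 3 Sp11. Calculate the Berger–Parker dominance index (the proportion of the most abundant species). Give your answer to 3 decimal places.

0.323

Total N = 3+1+13+11+12+10+41+14+9+10+3 = 127, so the proportions are 0.02362, 0.00787, 0.10236, 0.08661, 0.09449, 0.07874, 0.32283, 0.11024, 0.07087, 0.07874, 0.02362 (working shown to 5 dp, full precision carried).
The largest proportion is 0.32283, i.e. d = 0.323 to 3 decimal places.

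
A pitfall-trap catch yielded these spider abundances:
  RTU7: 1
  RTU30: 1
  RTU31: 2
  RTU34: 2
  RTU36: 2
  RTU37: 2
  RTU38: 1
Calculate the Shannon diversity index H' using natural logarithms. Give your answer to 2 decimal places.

1.89

Total N = 1+1+2+2+2+2+1 = 11, so the proportions are 0.0909, 0.0909, 0.1818, 0.1818, 0.1818, 0.1818, 0.0909 (working shown to 4 dp, full precision carried).
Each pᵢ ln pᵢ term: 0.0909×(-2.3979)=-0.2180, 0.0909×(-2.3979)=-0.2180, 0.1818×(-1.7047)=-0.3100, 0.1818×(-1.7047)=-0.3100, 0.1818×(-1.7047)=-0.3100, 0.1818×(-1.7047)=-0.3100, 0.0909×(-2.3979)=-0.2180.
Sum = -1.8938, so H' = 1.89.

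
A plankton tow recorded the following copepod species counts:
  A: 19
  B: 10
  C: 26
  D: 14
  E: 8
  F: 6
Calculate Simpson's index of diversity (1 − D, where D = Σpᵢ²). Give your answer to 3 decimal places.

Total N = 19+10+26+14+8+6 = 83, so the proportions are 0.22892, 0.12048, 0.31325, 0.16867, 0.09639, 0.07229 (working shown to 5 dp, full precision carried).
D = 0.22892² + 0.12048² + 0.31325² + 0.16867² + 0.09639² + 0.07229² = 0.05240 + 0.01452 + 0.09813 + 0.02845 + 0.00929 + 0.00523 = 0.20801.
So 1 − D = 0.79199, i.e. 0.792 to 3 decimal places.

0.792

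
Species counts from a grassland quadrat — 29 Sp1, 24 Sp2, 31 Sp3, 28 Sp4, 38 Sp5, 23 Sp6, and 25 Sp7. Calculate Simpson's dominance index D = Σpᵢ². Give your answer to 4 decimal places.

0.1469

Total N = 29+24+31+28+38+23+25 = 198, so the proportions are 0.146465, 0.121212, 0.156566, 0.141414, 0.191919, 0.116162, 0.126263 (working shown to 6 dp, full precision carried).
D = 0.146465² + 0.121212² + 0.156566² + 0.141414² + 0.191919² + 0.116162² + 0.126263² = 0.021452 + 0.014692 + 0.024513 + 0.019998 + 0.036833 + 0.013494 + 0.015942 = 0.146924.
To 4 decimal places, D = 0.1469.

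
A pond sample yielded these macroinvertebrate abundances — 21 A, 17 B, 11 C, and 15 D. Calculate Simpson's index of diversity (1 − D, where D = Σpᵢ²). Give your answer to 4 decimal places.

Total N = 21+17+11+15 = 64, so the proportions are 0.328125, 0.265625, 0.171875, 0.234375 (working shown to 6 dp, full precision carried).
D = 0.328125² + 0.265625² + 0.171875² + 0.234375² = 0.107666 + 0.070557 + 0.029541 + 0.054932 = 0.262695.
So 1 − D = 0.737305, i.e. 0.7373 to 4 decimal places.

0.7373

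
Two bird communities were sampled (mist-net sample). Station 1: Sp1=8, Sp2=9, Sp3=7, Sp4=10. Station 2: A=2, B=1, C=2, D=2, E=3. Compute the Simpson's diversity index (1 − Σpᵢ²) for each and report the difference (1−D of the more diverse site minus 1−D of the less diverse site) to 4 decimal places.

Station 1: N=34, proportions 0.235294, 0.264706, 0.205882, 0.294118, giving 1−D = 0.745675 (working shown to 6 dp, full precision carried).
Station 2: N=10, proportions 0.2, 0.1, 0.2, 0.2, 0.3, giving 1−D = 0.780000.
Difference = |0.745675 − 0.780000| = 0.034325, i.e. 0.0343 to 4 decimal places.

0.0343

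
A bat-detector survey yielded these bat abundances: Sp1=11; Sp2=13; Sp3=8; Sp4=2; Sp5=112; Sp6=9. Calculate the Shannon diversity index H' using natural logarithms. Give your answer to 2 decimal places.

1.00

Total N = 11+13+8+2+112+9 = 155, so the proportions are 0.071, 0.0839, 0.0516, 0.0129, 0.7226, 0.0581 (working shown to 4 dp, full precision carried).
Each pᵢ ln pᵢ term: 0.071×(-2.6455)=-0.1877, 0.0839×(-2.4785)=-0.2079, 0.0516×(-2.9640)=-0.1530, 0.0129×(-4.3503)=-0.0561, 0.7226×(-0.3249)=-0.2348, 0.0581×(-2.8462)=-0.1653.
Sum = -1.0048, so H' = 1.00.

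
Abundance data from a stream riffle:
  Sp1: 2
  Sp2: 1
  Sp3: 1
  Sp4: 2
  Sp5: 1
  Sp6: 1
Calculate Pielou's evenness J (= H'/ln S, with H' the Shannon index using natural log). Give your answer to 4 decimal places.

Total N = 2+1+1+2+1+1 = 8, so the proportions are 0.25, 0.125, 0.125, 0.25, 0.125, 0.125 (working shown to 6 dp, full precision carried).
H' = −Σ pᵢ ln pᵢ = −((-0.346574) + (-0.259930) + (-0.259930) + (-0.346574) + (-0.259930) + (-0.259930)) = 1.732868.
With S = 6 species, ln S = 1.791759, so J = 1.732868/1.791759 = 0.967132, i.e. 0.9671 to 4 decimal places.

0.9671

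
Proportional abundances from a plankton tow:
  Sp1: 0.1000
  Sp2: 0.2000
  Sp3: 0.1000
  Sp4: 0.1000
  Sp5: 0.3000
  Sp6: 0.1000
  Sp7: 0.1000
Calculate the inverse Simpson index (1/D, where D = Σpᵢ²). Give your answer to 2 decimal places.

5.56

D = 0.1² + 0.2² + 0.1² + 0.1² + 0.3² + 0.1² + 0.1² = 0.010000 + 0.040000 + 0.010000 + 0.010000 + 0.090000 + 0.010000 + 0.010000 = 0.180000 (working shown to 6 dp, full precision carried).
So 1/D = 5.5556, i.e. 5.56 to 2 decimal places.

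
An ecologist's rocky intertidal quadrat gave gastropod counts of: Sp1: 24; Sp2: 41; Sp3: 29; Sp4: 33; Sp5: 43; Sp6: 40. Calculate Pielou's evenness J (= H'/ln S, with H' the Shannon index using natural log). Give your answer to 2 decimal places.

Total N = 24+41+29+33+43+40 = 210, so the proportions are 0.1143, 0.1952, 0.1381, 0.1571, 0.2048, 0.1905 (working shown to 4 dp, full precision carried).
H' = −Σ pᵢ ln pᵢ = −((-0.2479) + (-0.3189) + (-0.2734) + (-0.2908) + (-0.3247) + (-0.3159)) = 1.7716.
With S = 6 species, ln S = 1.7918, so J = 1.7716/1.7918 = 0.9888, i.e. 0.99 to 2 decimal places.

0.99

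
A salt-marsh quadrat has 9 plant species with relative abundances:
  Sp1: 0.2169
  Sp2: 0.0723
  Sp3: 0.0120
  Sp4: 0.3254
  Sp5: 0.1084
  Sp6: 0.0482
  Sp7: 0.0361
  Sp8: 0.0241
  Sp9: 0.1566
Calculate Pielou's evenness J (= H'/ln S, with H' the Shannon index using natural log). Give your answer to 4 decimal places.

0.8314

H' = −Σ pᵢ ln pᵢ = −((-0.331492) + (-0.189927) + (-0.053074) + (-0.365327) + (-0.240857) + (-0.146161) + (-0.119905) + (-0.089786) + (-0.290346)) = 1.826875 (working shown to 6 dp, full precision carried).
With S = 9 species, ln S = 2.197225, so J = 1.826875/2.197225 = 0.831447, i.e. 0.8314 to 4 decimal places.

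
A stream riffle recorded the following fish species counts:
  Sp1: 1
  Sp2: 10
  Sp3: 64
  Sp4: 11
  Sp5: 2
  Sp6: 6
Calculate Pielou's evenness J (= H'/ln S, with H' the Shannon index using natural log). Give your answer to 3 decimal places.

Total N = 1+10+64+11+2+6 = 94, so the proportions are 0.01064, 0.10638, 0.68085, 0.11702, 0.02128, 0.06383 (working shown to 5 dp, full precision carried).
H' = −Σ pᵢ ln pᵢ = −((-0.04833) + (-0.23837) + (-0.26173) + (-0.25106) + (-0.08192) + (-0.17563)) = 1.05704.
With S = 6 species, ln S = 1.79176, so J = 1.05704/1.79176 = 0.58994, i.e. 0.590 to 3 decimal places.

0.590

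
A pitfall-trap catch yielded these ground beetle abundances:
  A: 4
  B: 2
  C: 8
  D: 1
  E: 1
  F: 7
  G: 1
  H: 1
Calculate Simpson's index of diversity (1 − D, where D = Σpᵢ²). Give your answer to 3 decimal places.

0.781

Total N = 4+2+8+1+1+7+1+1 = 25, so the proportions are 0.16, 0.08, 0.32, 0.04, 0.04, 0.28, 0.04, 0.04 (working shown to 5 dp, full precision carried).
D = 0.16² + 0.08² + 0.32² + 0.04² + 0.04² + 0.28² + 0.04² + 0.04² = 0.02560 + 0.00640 + 0.10240 + 0.00160 + 0.00160 + 0.07840 + 0.00160 + 0.00160 = 0.21920.
So 1 − D = 0.78080, i.e. 0.781 to 3 decimal places.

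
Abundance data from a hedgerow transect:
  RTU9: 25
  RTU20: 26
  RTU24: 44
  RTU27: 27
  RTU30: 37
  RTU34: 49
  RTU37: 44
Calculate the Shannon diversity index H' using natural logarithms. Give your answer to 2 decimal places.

1.91

Total N = 25+26+44+27+37+49+44 = 252, so the proportions are 0.0992, 0.1032, 0.1746, 0.1071, 0.1468, 0.1944, 0.1746 (working shown to 4 dp, full precision carried).
Each pᵢ ln pᵢ term: 0.0992×(-2.3106)=-0.2292, 0.1032×(-2.2713)=-0.2343, 0.1746×(-1.7452)=-0.3047, 0.1071×(-2.2336)=-0.2393, 0.1468×(-1.9185)=-0.2817, 0.1944×(-1.6376)=-0.3184, 0.1746×(-1.7452)=-0.3047.
Sum = -1.9124, so H' = 1.91.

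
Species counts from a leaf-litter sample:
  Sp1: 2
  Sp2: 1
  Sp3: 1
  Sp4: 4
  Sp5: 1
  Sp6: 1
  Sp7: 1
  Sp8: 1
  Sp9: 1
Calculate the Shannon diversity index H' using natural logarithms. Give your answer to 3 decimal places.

2.032

Total N = 2+1+1+4+1+1+1+1+1 = 13, so the proportions are 0.15385, 0.07692, 0.07692, 0.30769, 0.07692, 0.07692, 0.07692, 0.07692, 0.07692 (working shown to 5 dp, full precision carried).
Each pᵢ ln pᵢ term: 0.15385×(-1.87180)=-0.28797, 0.07692×(-2.56495)=-0.19730, 0.07692×(-2.56495)=-0.19730, 0.30769×(-1.17865)=-0.36266, 0.07692×(-2.56495)=-0.19730, 0.07692×(-2.56495)=-0.19730, 0.07692×(-2.56495)=-0.19730, 0.07692×(-2.56495)=-0.19730, 0.07692×(-2.56495)=-0.19730.
Sum = -2.03176, so H' = 2.032.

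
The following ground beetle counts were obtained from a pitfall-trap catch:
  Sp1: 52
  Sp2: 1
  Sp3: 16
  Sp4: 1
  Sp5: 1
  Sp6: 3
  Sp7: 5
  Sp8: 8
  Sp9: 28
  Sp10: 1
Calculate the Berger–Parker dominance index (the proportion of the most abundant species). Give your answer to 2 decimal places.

Total N = 52+1+16+1+1+3+5+8+28+1 = 116, so the proportions are 0.4483, 0.0086, 0.1379, 0.0086, 0.0086, 0.0259, 0.0431, 0.069, 0.2414, 0.0086 (working shown to 4 dp, full precision carried).
The largest proportion is 0.4483, i.e. d = 0.45 to 2 decimal places.

0.45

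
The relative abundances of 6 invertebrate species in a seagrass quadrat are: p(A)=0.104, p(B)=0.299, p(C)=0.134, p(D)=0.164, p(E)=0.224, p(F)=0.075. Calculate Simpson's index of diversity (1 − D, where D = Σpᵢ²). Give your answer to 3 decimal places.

D = 0.104² + 0.299² + 0.134² + 0.164² + 0.224² + 0.075² = 0.01082 + 0.08940 + 0.01796 + 0.02690 + 0.05018 + 0.00562 = 0.20087 (working shown to 5 dp, full precision carried).
So 1 − D = 0.79913, i.e. 0.799 to 3 decimal places.

0.799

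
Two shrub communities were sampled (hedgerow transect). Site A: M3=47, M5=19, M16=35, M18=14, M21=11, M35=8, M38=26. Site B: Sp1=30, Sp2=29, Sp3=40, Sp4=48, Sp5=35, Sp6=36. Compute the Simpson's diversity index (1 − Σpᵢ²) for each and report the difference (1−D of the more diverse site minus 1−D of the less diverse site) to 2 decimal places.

Site A: N=160, proportions 0.2938, 0.1187, 0.2188, 0.0875, 0.0688, 0.05, 0.1625, giving 1−D = 0.8105 (working shown to 4 dp, full precision carried).
Site B: N=218, proportions 0.1376, 0.133, 0.1835, 0.2202, 0.1606, 0.1651, giving 1−D = 0.8282.
Difference = |0.8105 − 0.8282| = 0.0177, i.e. 0.02 to 2 decimal places.

0.02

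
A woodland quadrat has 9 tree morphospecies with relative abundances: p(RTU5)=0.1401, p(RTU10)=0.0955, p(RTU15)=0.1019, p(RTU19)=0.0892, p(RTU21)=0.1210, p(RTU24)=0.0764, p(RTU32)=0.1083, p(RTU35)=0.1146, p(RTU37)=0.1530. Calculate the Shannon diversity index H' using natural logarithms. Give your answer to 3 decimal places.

2.176

Each pᵢ ln pᵢ term (working shown to 5 dp, full precision carried): 0.1401×(-1.96540)=-0.27535, 0.0955×(-2.34863)=-0.22429, 0.1019×(-2.28376)=-0.23272, 0.0892×(-2.41687)=-0.21559, 0.121×(-2.11196)=-0.25555, 0.0764×(-2.57177)=-0.19648, 0.1083×(-2.22285)=-0.24073, 0.1146×(-2.16631)=-0.24826, 0.153×(-1.87732)=-0.28723.
Sum = -2.17620, so H' = 2.176.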